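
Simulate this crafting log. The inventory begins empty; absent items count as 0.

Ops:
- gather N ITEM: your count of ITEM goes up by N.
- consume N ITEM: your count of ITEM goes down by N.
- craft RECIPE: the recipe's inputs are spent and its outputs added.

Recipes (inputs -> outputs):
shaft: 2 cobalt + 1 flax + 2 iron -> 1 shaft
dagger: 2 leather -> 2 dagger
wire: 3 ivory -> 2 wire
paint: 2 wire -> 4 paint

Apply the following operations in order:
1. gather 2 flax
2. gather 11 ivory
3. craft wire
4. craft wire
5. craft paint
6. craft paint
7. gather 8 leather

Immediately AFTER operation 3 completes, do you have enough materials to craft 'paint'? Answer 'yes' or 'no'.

After 1 (gather 2 flax): flax=2
After 2 (gather 11 ivory): flax=2 ivory=11
After 3 (craft wire): flax=2 ivory=8 wire=2

Answer: yes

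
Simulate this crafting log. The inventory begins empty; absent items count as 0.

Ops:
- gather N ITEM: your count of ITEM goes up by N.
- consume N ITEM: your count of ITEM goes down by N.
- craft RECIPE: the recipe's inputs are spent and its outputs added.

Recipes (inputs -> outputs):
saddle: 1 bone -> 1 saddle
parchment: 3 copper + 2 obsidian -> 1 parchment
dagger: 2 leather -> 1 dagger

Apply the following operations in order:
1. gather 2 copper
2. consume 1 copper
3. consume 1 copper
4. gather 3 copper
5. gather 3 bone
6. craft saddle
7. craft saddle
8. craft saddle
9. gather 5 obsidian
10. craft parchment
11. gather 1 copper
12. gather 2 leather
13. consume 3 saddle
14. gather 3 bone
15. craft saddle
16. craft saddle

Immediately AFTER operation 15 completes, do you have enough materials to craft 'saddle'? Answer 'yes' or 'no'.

Answer: yes

Derivation:
After 1 (gather 2 copper): copper=2
After 2 (consume 1 copper): copper=1
After 3 (consume 1 copper): (empty)
After 4 (gather 3 copper): copper=3
After 5 (gather 3 bone): bone=3 copper=3
After 6 (craft saddle): bone=2 copper=3 saddle=1
After 7 (craft saddle): bone=1 copper=3 saddle=2
After 8 (craft saddle): copper=3 saddle=3
After 9 (gather 5 obsidian): copper=3 obsidian=5 saddle=3
After 10 (craft parchment): obsidian=3 parchment=1 saddle=3
After 11 (gather 1 copper): copper=1 obsidian=3 parchment=1 saddle=3
After 12 (gather 2 leather): copper=1 leather=2 obsidian=3 parchment=1 saddle=3
After 13 (consume 3 saddle): copper=1 leather=2 obsidian=3 parchment=1
After 14 (gather 3 bone): bone=3 copper=1 leather=2 obsidian=3 parchment=1
After 15 (craft saddle): bone=2 copper=1 leather=2 obsidian=3 parchment=1 saddle=1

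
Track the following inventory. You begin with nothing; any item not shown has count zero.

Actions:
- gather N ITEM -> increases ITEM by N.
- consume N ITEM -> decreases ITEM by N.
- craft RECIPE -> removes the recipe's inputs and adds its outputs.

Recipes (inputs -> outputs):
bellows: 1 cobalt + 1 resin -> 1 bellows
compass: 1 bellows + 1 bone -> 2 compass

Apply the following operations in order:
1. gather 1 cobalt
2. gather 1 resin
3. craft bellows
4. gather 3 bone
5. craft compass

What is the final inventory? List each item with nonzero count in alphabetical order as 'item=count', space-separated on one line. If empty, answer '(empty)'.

After 1 (gather 1 cobalt): cobalt=1
After 2 (gather 1 resin): cobalt=1 resin=1
After 3 (craft bellows): bellows=1
After 4 (gather 3 bone): bellows=1 bone=3
After 5 (craft compass): bone=2 compass=2

Answer: bone=2 compass=2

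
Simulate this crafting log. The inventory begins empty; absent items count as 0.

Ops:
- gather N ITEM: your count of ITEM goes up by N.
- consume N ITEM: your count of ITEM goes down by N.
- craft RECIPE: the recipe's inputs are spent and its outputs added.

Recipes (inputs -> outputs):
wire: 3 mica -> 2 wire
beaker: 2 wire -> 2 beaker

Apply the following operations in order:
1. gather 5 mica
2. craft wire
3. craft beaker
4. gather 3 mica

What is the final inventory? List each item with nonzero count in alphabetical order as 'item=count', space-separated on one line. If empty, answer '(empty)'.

After 1 (gather 5 mica): mica=5
After 2 (craft wire): mica=2 wire=2
After 3 (craft beaker): beaker=2 mica=2
After 4 (gather 3 mica): beaker=2 mica=5

Answer: beaker=2 mica=5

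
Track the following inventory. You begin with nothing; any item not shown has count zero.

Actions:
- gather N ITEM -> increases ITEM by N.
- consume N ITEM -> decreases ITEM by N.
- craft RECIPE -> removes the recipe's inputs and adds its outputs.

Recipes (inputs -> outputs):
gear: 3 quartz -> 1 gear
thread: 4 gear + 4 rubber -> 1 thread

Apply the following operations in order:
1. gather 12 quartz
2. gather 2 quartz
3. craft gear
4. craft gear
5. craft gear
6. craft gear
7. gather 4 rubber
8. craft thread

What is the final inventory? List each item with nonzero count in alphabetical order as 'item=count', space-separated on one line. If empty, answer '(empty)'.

Answer: quartz=2 thread=1

Derivation:
After 1 (gather 12 quartz): quartz=12
After 2 (gather 2 quartz): quartz=14
After 3 (craft gear): gear=1 quartz=11
After 4 (craft gear): gear=2 quartz=8
After 5 (craft gear): gear=3 quartz=5
After 6 (craft gear): gear=4 quartz=2
After 7 (gather 4 rubber): gear=4 quartz=2 rubber=4
After 8 (craft thread): quartz=2 thread=1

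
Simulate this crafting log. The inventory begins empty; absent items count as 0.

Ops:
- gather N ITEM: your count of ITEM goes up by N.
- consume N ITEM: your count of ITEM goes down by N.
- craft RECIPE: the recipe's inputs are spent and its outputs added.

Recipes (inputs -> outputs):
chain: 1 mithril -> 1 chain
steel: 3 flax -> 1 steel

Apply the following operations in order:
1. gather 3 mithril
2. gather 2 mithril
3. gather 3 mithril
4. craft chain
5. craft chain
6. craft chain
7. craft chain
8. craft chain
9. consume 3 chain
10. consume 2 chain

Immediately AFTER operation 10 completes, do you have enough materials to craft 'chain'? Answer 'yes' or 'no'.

After 1 (gather 3 mithril): mithril=3
After 2 (gather 2 mithril): mithril=5
After 3 (gather 3 mithril): mithril=8
After 4 (craft chain): chain=1 mithril=7
After 5 (craft chain): chain=2 mithril=6
After 6 (craft chain): chain=3 mithril=5
After 7 (craft chain): chain=4 mithril=4
After 8 (craft chain): chain=5 mithril=3
After 9 (consume 3 chain): chain=2 mithril=3
After 10 (consume 2 chain): mithril=3

Answer: yes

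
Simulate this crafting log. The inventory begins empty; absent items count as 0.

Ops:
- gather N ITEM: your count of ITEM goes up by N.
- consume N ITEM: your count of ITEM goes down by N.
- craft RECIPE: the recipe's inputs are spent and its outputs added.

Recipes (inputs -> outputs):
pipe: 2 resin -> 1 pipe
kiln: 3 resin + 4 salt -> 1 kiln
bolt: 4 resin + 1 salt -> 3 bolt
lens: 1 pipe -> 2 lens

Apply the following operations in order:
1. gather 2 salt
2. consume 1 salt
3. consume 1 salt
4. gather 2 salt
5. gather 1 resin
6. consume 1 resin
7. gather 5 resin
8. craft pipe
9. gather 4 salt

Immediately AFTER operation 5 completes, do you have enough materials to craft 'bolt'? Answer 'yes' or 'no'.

Answer: no

Derivation:
After 1 (gather 2 salt): salt=2
After 2 (consume 1 salt): salt=1
After 3 (consume 1 salt): (empty)
After 4 (gather 2 salt): salt=2
After 5 (gather 1 resin): resin=1 salt=2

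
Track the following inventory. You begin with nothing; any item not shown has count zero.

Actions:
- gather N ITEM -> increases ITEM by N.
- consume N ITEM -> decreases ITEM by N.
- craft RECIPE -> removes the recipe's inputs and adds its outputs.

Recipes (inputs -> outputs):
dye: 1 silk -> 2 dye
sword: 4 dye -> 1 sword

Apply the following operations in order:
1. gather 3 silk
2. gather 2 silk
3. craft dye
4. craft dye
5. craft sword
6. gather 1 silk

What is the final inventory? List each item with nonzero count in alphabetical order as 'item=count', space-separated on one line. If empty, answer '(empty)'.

Answer: silk=4 sword=1

Derivation:
After 1 (gather 3 silk): silk=3
After 2 (gather 2 silk): silk=5
After 3 (craft dye): dye=2 silk=4
After 4 (craft dye): dye=4 silk=3
After 5 (craft sword): silk=3 sword=1
After 6 (gather 1 silk): silk=4 sword=1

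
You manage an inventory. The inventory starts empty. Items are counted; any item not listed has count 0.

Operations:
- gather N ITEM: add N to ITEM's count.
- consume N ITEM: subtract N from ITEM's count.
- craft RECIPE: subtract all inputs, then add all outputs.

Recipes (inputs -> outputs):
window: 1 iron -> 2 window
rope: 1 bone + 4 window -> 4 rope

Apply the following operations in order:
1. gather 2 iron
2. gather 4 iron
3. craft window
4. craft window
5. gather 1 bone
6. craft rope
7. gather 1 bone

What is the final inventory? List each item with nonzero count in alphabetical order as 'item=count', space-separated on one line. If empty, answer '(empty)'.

After 1 (gather 2 iron): iron=2
After 2 (gather 4 iron): iron=6
After 3 (craft window): iron=5 window=2
After 4 (craft window): iron=4 window=4
After 5 (gather 1 bone): bone=1 iron=4 window=4
After 6 (craft rope): iron=4 rope=4
After 7 (gather 1 bone): bone=1 iron=4 rope=4

Answer: bone=1 iron=4 rope=4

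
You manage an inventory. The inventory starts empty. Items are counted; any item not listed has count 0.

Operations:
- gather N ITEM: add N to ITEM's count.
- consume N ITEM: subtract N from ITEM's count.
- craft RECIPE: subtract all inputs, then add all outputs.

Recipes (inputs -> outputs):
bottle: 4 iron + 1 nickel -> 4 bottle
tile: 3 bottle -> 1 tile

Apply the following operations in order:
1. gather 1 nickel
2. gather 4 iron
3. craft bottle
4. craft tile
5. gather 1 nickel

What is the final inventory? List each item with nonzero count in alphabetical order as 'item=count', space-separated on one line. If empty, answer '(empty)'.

After 1 (gather 1 nickel): nickel=1
After 2 (gather 4 iron): iron=4 nickel=1
After 3 (craft bottle): bottle=4
After 4 (craft tile): bottle=1 tile=1
After 5 (gather 1 nickel): bottle=1 nickel=1 tile=1

Answer: bottle=1 nickel=1 tile=1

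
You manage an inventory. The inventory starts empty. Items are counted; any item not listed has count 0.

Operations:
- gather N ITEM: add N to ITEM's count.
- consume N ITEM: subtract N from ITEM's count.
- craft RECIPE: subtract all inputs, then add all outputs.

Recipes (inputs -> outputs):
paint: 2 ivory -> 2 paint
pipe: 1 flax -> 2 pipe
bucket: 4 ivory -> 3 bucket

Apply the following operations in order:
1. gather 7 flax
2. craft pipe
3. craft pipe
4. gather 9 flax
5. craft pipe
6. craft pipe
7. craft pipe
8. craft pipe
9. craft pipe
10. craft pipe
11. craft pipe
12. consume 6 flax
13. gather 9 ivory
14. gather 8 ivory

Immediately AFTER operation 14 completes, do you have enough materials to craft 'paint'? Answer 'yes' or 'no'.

Answer: yes

Derivation:
After 1 (gather 7 flax): flax=7
After 2 (craft pipe): flax=6 pipe=2
After 3 (craft pipe): flax=5 pipe=4
After 4 (gather 9 flax): flax=14 pipe=4
After 5 (craft pipe): flax=13 pipe=6
After 6 (craft pipe): flax=12 pipe=8
After 7 (craft pipe): flax=11 pipe=10
After 8 (craft pipe): flax=10 pipe=12
After 9 (craft pipe): flax=9 pipe=14
After 10 (craft pipe): flax=8 pipe=16
After 11 (craft pipe): flax=7 pipe=18
After 12 (consume 6 flax): flax=1 pipe=18
After 13 (gather 9 ivory): flax=1 ivory=9 pipe=18
After 14 (gather 8 ivory): flax=1 ivory=17 pipe=18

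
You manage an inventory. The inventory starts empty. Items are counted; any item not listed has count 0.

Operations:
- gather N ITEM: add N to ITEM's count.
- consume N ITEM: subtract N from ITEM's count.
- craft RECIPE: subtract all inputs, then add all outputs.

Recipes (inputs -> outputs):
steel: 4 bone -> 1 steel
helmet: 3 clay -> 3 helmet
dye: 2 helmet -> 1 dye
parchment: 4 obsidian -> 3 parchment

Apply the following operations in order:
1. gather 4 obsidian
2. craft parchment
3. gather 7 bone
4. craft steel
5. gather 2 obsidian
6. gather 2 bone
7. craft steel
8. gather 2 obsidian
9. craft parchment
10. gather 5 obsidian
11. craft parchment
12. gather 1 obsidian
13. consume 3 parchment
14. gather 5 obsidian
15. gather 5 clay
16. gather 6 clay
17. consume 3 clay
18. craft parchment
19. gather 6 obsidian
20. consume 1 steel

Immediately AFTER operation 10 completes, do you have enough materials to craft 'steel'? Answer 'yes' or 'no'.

After 1 (gather 4 obsidian): obsidian=4
After 2 (craft parchment): parchment=3
After 3 (gather 7 bone): bone=7 parchment=3
After 4 (craft steel): bone=3 parchment=3 steel=1
After 5 (gather 2 obsidian): bone=3 obsidian=2 parchment=3 steel=1
After 6 (gather 2 bone): bone=5 obsidian=2 parchment=3 steel=1
After 7 (craft steel): bone=1 obsidian=2 parchment=3 steel=2
After 8 (gather 2 obsidian): bone=1 obsidian=4 parchment=3 steel=2
After 9 (craft parchment): bone=1 parchment=6 steel=2
After 10 (gather 5 obsidian): bone=1 obsidian=5 parchment=6 steel=2

Answer: no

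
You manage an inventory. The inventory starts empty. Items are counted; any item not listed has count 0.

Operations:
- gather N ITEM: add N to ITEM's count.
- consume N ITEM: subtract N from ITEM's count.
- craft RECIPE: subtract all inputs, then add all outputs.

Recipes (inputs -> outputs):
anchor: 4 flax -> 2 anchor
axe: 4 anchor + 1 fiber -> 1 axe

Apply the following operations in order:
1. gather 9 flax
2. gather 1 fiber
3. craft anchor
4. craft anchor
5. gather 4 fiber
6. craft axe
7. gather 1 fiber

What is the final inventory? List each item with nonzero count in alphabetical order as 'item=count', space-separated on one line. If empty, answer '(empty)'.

After 1 (gather 9 flax): flax=9
After 2 (gather 1 fiber): fiber=1 flax=9
After 3 (craft anchor): anchor=2 fiber=1 flax=5
After 4 (craft anchor): anchor=4 fiber=1 flax=1
After 5 (gather 4 fiber): anchor=4 fiber=5 flax=1
After 6 (craft axe): axe=1 fiber=4 flax=1
After 7 (gather 1 fiber): axe=1 fiber=5 flax=1

Answer: axe=1 fiber=5 flax=1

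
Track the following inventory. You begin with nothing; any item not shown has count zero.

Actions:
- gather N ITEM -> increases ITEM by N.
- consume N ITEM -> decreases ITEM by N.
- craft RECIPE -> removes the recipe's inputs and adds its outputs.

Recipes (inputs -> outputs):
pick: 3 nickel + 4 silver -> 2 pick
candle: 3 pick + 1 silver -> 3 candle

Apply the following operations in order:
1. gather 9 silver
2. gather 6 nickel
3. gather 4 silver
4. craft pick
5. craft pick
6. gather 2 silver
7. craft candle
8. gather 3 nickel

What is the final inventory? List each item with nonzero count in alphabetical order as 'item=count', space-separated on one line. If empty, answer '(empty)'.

After 1 (gather 9 silver): silver=9
After 2 (gather 6 nickel): nickel=6 silver=9
After 3 (gather 4 silver): nickel=6 silver=13
After 4 (craft pick): nickel=3 pick=2 silver=9
After 5 (craft pick): pick=4 silver=5
After 6 (gather 2 silver): pick=4 silver=7
After 7 (craft candle): candle=3 pick=1 silver=6
After 8 (gather 3 nickel): candle=3 nickel=3 pick=1 silver=6

Answer: candle=3 nickel=3 pick=1 silver=6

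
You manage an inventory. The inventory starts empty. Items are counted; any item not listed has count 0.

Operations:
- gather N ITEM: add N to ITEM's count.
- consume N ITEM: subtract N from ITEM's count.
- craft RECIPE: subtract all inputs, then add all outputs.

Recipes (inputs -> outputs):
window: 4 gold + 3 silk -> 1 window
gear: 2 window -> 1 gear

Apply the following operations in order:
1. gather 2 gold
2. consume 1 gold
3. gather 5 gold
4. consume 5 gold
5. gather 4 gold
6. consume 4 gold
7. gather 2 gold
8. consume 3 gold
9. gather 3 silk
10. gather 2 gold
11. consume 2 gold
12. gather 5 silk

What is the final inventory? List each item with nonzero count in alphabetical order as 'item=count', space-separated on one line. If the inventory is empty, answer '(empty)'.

Answer: silk=8

Derivation:
After 1 (gather 2 gold): gold=2
After 2 (consume 1 gold): gold=1
After 3 (gather 5 gold): gold=6
After 4 (consume 5 gold): gold=1
After 5 (gather 4 gold): gold=5
After 6 (consume 4 gold): gold=1
After 7 (gather 2 gold): gold=3
After 8 (consume 3 gold): (empty)
After 9 (gather 3 silk): silk=3
After 10 (gather 2 gold): gold=2 silk=3
After 11 (consume 2 gold): silk=3
After 12 (gather 5 silk): silk=8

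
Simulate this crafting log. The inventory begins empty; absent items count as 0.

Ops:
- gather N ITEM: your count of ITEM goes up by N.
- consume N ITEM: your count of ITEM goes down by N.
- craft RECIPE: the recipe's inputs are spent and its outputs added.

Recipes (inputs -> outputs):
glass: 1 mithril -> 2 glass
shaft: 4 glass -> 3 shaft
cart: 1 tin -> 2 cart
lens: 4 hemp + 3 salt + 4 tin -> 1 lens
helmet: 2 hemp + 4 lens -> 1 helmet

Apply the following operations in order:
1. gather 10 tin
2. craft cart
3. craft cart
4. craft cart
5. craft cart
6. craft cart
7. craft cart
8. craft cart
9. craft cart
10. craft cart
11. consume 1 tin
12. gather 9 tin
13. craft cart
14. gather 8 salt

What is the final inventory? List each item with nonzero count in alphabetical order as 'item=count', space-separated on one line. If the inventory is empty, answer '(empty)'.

After 1 (gather 10 tin): tin=10
After 2 (craft cart): cart=2 tin=9
After 3 (craft cart): cart=4 tin=8
After 4 (craft cart): cart=6 tin=7
After 5 (craft cart): cart=8 tin=6
After 6 (craft cart): cart=10 tin=5
After 7 (craft cart): cart=12 tin=4
After 8 (craft cart): cart=14 tin=3
After 9 (craft cart): cart=16 tin=2
After 10 (craft cart): cart=18 tin=1
After 11 (consume 1 tin): cart=18
After 12 (gather 9 tin): cart=18 tin=9
After 13 (craft cart): cart=20 tin=8
After 14 (gather 8 salt): cart=20 salt=8 tin=8

Answer: cart=20 salt=8 tin=8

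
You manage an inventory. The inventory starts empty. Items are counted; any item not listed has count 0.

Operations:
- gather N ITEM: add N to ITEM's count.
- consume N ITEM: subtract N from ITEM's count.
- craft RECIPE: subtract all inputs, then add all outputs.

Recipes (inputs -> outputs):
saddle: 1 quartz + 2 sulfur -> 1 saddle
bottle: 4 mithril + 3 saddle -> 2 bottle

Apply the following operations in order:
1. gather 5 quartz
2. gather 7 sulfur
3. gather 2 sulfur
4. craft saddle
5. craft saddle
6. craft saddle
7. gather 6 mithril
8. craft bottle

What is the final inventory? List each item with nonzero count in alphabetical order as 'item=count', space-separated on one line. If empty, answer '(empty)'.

After 1 (gather 5 quartz): quartz=5
After 2 (gather 7 sulfur): quartz=5 sulfur=7
After 3 (gather 2 sulfur): quartz=5 sulfur=9
After 4 (craft saddle): quartz=4 saddle=1 sulfur=7
After 5 (craft saddle): quartz=3 saddle=2 sulfur=5
After 6 (craft saddle): quartz=2 saddle=3 sulfur=3
After 7 (gather 6 mithril): mithril=6 quartz=2 saddle=3 sulfur=3
After 8 (craft bottle): bottle=2 mithril=2 quartz=2 sulfur=3

Answer: bottle=2 mithril=2 quartz=2 sulfur=3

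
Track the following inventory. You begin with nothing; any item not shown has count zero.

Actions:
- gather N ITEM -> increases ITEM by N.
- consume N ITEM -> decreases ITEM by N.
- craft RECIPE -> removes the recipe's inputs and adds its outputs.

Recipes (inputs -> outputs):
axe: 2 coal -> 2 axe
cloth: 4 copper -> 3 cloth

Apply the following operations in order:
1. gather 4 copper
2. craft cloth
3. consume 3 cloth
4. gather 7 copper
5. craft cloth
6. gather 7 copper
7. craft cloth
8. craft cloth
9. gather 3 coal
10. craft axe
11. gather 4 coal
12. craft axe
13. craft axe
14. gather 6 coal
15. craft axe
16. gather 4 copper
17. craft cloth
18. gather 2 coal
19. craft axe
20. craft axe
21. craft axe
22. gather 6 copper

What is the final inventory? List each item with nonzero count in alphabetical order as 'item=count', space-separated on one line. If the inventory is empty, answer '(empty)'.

Answer: axe=14 cloth=12 coal=1 copper=8

Derivation:
After 1 (gather 4 copper): copper=4
After 2 (craft cloth): cloth=3
After 3 (consume 3 cloth): (empty)
After 4 (gather 7 copper): copper=7
After 5 (craft cloth): cloth=3 copper=3
After 6 (gather 7 copper): cloth=3 copper=10
After 7 (craft cloth): cloth=6 copper=6
After 8 (craft cloth): cloth=9 copper=2
After 9 (gather 3 coal): cloth=9 coal=3 copper=2
After 10 (craft axe): axe=2 cloth=9 coal=1 copper=2
After 11 (gather 4 coal): axe=2 cloth=9 coal=5 copper=2
After 12 (craft axe): axe=4 cloth=9 coal=3 copper=2
After 13 (craft axe): axe=6 cloth=9 coal=1 copper=2
After 14 (gather 6 coal): axe=6 cloth=9 coal=7 copper=2
After 15 (craft axe): axe=8 cloth=9 coal=5 copper=2
After 16 (gather 4 copper): axe=8 cloth=9 coal=5 copper=6
After 17 (craft cloth): axe=8 cloth=12 coal=5 copper=2
After 18 (gather 2 coal): axe=8 cloth=12 coal=7 copper=2
After 19 (craft axe): axe=10 cloth=12 coal=5 copper=2
After 20 (craft axe): axe=12 cloth=12 coal=3 copper=2
After 21 (craft axe): axe=14 cloth=12 coal=1 copper=2
After 22 (gather 6 copper): axe=14 cloth=12 coal=1 copper=8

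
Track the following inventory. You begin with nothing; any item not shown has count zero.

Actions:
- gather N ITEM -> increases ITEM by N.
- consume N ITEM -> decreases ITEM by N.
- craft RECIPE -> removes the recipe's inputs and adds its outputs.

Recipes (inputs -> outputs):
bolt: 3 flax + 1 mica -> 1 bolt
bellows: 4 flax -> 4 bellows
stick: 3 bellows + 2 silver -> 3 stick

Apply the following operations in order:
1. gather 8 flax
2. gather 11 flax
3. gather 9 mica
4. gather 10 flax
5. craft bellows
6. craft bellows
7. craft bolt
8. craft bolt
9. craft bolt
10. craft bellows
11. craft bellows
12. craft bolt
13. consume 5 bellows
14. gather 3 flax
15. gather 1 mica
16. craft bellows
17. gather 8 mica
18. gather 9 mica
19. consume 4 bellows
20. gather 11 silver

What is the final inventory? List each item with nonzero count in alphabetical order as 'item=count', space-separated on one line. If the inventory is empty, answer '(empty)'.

Answer: bellows=11 bolt=4 mica=23 silver=11

Derivation:
After 1 (gather 8 flax): flax=8
After 2 (gather 11 flax): flax=19
After 3 (gather 9 mica): flax=19 mica=9
After 4 (gather 10 flax): flax=29 mica=9
After 5 (craft bellows): bellows=4 flax=25 mica=9
After 6 (craft bellows): bellows=8 flax=21 mica=9
After 7 (craft bolt): bellows=8 bolt=1 flax=18 mica=8
After 8 (craft bolt): bellows=8 bolt=2 flax=15 mica=7
After 9 (craft bolt): bellows=8 bolt=3 flax=12 mica=6
After 10 (craft bellows): bellows=12 bolt=3 flax=8 mica=6
After 11 (craft bellows): bellows=16 bolt=3 flax=4 mica=6
After 12 (craft bolt): bellows=16 bolt=4 flax=1 mica=5
After 13 (consume 5 bellows): bellows=11 bolt=4 flax=1 mica=5
After 14 (gather 3 flax): bellows=11 bolt=4 flax=4 mica=5
After 15 (gather 1 mica): bellows=11 bolt=4 flax=4 mica=6
After 16 (craft bellows): bellows=15 bolt=4 mica=6
After 17 (gather 8 mica): bellows=15 bolt=4 mica=14
After 18 (gather 9 mica): bellows=15 bolt=4 mica=23
After 19 (consume 4 bellows): bellows=11 bolt=4 mica=23
After 20 (gather 11 silver): bellows=11 bolt=4 mica=23 silver=11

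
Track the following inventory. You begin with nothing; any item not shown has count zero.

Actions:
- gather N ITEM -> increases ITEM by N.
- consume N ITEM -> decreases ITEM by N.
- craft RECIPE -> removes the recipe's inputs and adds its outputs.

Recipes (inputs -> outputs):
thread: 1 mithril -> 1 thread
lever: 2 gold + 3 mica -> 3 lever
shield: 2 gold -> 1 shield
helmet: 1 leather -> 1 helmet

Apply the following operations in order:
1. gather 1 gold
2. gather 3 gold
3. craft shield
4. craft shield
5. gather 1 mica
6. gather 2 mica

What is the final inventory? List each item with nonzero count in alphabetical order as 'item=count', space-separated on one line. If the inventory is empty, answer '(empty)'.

Answer: mica=3 shield=2

Derivation:
After 1 (gather 1 gold): gold=1
After 2 (gather 3 gold): gold=4
After 3 (craft shield): gold=2 shield=1
After 4 (craft shield): shield=2
After 5 (gather 1 mica): mica=1 shield=2
After 6 (gather 2 mica): mica=3 shield=2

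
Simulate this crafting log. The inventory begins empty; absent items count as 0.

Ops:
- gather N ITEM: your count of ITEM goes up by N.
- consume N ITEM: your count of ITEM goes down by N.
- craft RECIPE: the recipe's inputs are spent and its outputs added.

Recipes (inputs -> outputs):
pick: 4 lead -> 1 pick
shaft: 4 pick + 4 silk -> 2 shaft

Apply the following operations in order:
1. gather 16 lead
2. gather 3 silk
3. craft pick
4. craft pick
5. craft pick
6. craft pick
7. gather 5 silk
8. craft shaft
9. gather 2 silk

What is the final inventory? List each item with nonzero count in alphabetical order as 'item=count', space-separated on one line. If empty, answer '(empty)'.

Answer: shaft=2 silk=6

Derivation:
After 1 (gather 16 lead): lead=16
After 2 (gather 3 silk): lead=16 silk=3
After 3 (craft pick): lead=12 pick=1 silk=3
After 4 (craft pick): lead=8 pick=2 silk=3
After 5 (craft pick): lead=4 pick=3 silk=3
After 6 (craft pick): pick=4 silk=3
After 7 (gather 5 silk): pick=4 silk=8
After 8 (craft shaft): shaft=2 silk=4
After 9 (gather 2 silk): shaft=2 silk=6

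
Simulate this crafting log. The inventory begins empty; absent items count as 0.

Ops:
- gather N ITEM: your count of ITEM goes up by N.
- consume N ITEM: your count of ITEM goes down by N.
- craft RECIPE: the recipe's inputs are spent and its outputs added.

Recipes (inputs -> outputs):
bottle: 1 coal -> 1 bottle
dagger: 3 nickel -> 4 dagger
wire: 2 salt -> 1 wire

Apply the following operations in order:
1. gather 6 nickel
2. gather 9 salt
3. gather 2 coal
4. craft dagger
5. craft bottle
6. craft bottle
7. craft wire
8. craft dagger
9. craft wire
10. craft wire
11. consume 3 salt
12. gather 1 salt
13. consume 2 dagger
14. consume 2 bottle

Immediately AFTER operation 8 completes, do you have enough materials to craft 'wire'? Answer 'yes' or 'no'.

Answer: yes

Derivation:
After 1 (gather 6 nickel): nickel=6
After 2 (gather 9 salt): nickel=6 salt=9
After 3 (gather 2 coal): coal=2 nickel=6 salt=9
After 4 (craft dagger): coal=2 dagger=4 nickel=3 salt=9
After 5 (craft bottle): bottle=1 coal=1 dagger=4 nickel=3 salt=9
After 6 (craft bottle): bottle=2 dagger=4 nickel=3 salt=9
After 7 (craft wire): bottle=2 dagger=4 nickel=3 salt=7 wire=1
After 8 (craft dagger): bottle=2 dagger=8 salt=7 wire=1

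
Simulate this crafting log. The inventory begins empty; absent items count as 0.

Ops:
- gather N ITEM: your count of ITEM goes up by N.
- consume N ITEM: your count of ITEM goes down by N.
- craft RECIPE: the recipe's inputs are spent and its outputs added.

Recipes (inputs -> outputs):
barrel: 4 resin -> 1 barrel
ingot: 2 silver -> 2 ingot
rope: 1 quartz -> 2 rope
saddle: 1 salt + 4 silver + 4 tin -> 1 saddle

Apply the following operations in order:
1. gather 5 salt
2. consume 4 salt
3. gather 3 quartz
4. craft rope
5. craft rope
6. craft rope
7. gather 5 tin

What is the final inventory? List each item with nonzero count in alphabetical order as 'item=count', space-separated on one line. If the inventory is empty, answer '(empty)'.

After 1 (gather 5 salt): salt=5
After 2 (consume 4 salt): salt=1
After 3 (gather 3 quartz): quartz=3 salt=1
After 4 (craft rope): quartz=2 rope=2 salt=1
After 5 (craft rope): quartz=1 rope=4 salt=1
After 6 (craft rope): rope=6 salt=1
After 7 (gather 5 tin): rope=6 salt=1 tin=5

Answer: rope=6 salt=1 tin=5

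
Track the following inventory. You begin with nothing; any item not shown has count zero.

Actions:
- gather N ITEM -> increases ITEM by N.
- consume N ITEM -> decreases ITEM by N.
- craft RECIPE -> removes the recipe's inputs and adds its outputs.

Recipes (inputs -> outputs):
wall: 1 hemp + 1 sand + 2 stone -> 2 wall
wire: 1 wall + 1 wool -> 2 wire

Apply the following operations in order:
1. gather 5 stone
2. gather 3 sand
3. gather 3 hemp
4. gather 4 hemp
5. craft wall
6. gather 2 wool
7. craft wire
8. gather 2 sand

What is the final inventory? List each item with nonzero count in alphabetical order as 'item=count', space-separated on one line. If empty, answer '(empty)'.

Answer: hemp=6 sand=4 stone=3 wall=1 wire=2 wool=1

Derivation:
After 1 (gather 5 stone): stone=5
After 2 (gather 3 sand): sand=3 stone=5
After 3 (gather 3 hemp): hemp=3 sand=3 stone=5
After 4 (gather 4 hemp): hemp=7 sand=3 stone=5
After 5 (craft wall): hemp=6 sand=2 stone=3 wall=2
After 6 (gather 2 wool): hemp=6 sand=2 stone=3 wall=2 wool=2
After 7 (craft wire): hemp=6 sand=2 stone=3 wall=1 wire=2 wool=1
After 8 (gather 2 sand): hemp=6 sand=4 stone=3 wall=1 wire=2 wool=1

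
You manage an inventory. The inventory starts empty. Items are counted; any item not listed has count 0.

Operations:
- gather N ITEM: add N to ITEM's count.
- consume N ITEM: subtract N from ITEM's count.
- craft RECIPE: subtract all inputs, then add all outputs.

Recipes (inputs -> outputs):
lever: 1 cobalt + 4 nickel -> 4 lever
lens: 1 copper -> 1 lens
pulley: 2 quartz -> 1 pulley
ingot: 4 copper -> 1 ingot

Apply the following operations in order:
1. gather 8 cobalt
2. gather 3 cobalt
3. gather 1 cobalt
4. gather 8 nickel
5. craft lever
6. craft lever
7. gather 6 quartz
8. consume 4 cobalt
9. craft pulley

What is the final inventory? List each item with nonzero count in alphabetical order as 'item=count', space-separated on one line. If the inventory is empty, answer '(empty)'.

Answer: cobalt=6 lever=8 pulley=1 quartz=4

Derivation:
After 1 (gather 8 cobalt): cobalt=8
After 2 (gather 3 cobalt): cobalt=11
After 3 (gather 1 cobalt): cobalt=12
After 4 (gather 8 nickel): cobalt=12 nickel=8
After 5 (craft lever): cobalt=11 lever=4 nickel=4
After 6 (craft lever): cobalt=10 lever=8
After 7 (gather 6 quartz): cobalt=10 lever=8 quartz=6
After 8 (consume 4 cobalt): cobalt=6 lever=8 quartz=6
After 9 (craft pulley): cobalt=6 lever=8 pulley=1 quartz=4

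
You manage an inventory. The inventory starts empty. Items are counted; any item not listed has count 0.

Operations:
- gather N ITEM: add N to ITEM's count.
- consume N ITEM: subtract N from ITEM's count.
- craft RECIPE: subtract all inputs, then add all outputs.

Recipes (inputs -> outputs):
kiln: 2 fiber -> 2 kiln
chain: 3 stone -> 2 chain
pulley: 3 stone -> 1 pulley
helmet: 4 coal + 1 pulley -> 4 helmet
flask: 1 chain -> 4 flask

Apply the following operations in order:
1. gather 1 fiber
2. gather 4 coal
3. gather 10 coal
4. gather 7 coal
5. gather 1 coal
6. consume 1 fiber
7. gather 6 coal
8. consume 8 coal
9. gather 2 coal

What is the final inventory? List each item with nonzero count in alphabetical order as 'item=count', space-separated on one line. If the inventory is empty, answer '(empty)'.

After 1 (gather 1 fiber): fiber=1
After 2 (gather 4 coal): coal=4 fiber=1
After 3 (gather 10 coal): coal=14 fiber=1
After 4 (gather 7 coal): coal=21 fiber=1
After 5 (gather 1 coal): coal=22 fiber=1
After 6 (consume 1 fiber): coal=22
After 7 (gather 6 coal): coal=28
After 8 (consume 8 coal): coal=20
After 9 (gather 2 coal): coal=22

Answer: coal=22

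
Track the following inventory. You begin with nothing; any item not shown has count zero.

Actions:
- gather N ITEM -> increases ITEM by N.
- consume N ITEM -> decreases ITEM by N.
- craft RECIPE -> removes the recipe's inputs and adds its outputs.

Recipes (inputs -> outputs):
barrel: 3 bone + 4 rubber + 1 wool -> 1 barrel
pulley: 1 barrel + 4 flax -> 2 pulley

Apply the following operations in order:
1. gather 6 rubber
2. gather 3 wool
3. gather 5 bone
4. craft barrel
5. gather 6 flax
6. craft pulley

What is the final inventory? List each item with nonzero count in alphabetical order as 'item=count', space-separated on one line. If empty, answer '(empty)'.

Answer: bone=2 flax=2 pulley=2 rubber=2 wool=2

Derivation:
After 1 (gather 6 rubber): rubber=6
After 2 (gather 3 wool): rubber=6 wool=3
After 3 (gather 5 bone): bone=5 rubber=6 wool=3
After 4 (craft barrel): barrel=1 bone=2 rubber=2 wool=2
After 5 (gather 6 flax): barrel=1 bone=2 flax=6 rubber=2 wool=2
After 6 (craft pulley): bone=2 flax=2 pulley=2 rubber=2 wool=2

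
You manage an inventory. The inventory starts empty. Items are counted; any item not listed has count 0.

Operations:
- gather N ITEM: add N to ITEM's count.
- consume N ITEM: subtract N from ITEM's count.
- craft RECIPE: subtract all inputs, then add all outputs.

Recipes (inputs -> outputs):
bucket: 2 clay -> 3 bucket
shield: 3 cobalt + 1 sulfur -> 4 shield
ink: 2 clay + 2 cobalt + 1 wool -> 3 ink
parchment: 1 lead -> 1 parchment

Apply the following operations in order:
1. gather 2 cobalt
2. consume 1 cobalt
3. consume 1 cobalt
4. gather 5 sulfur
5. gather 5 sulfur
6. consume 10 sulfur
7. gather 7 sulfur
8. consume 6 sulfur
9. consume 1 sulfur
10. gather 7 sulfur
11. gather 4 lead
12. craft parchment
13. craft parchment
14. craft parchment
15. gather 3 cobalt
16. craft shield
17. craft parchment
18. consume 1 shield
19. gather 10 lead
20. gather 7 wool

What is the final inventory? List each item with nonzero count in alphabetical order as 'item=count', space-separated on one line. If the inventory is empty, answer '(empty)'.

Answer: lead=10 parchment=4 shield=3 sulfur=6 wool=7

Derivation:
After 1 (gather 2 cobalt): cobalt=2
After 2 (consume 1 cobalt): cobalt=1
After 3 (consume 1 cobalt): (empty)
After 4 (gather 5 sulfur): sulfur=5
After 5 (gather 5 sulfur): sulfur=10
After 6 (consume 10 sulfur): (empty)
After 7 (gather 7 sulfur): sulfur=7
After 8 (consume 6 sulfur): sulfur=1
After 9 (consume 1 sulfur): (empty)
After 10 (gather 7 sulfur): sulfur=7
After 11 (gather 4 lead): lead=4 sulfur=7
After 12 (craft parchment): lead=3 parchment=1 sulfur=7
After 13 (craft parchment): lead=2 parchment=2 sulfur=7
After 14 (craft parchment): lead=1 parchment=3 sulfur=7
After 15 (gather 3 cobalt): cobalt=3 lead=1 parchment=3 sulfur=7
After 16 (craft shield): lead=1 parchment=3 shield=4 sulfur=6
After 17 (craft parchment): parchment=4 shield=4 sulfur=6
After 18 (consume 1 shield): parchment=4 shield=3 sulfur=6
After 19 (gather 10 lead): lead=10 parchment=4 shield=3 sulfur=6
After 20 (gather 7 wool): lead=10 parchment=4 shield=3 sulfur=6 wool=7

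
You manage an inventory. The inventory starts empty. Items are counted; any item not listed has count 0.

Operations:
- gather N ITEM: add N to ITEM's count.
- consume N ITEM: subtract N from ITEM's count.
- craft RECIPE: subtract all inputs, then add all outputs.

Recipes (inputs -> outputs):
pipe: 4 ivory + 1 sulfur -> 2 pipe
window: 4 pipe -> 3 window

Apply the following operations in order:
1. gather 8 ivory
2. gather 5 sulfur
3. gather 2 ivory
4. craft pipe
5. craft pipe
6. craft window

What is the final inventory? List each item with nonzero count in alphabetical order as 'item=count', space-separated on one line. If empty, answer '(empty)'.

Answer: ivory=2 sulfur=3 window=3

Derivation:
After 1 (gather 8 ivory): ivory=8
After 2 (gather 5 sulfur): ivory=8 sulfur=5
After 3 (gather 2 ivory): ivory=10 sulfur=5
After 4 (craft pipe): ivory=6 pipe=2 sulfur=4
After 5 (craft pipe): ivory=2 pipe=4 sulfur=3
After 6 (craft window): ivory=2 sulfur=3 window=3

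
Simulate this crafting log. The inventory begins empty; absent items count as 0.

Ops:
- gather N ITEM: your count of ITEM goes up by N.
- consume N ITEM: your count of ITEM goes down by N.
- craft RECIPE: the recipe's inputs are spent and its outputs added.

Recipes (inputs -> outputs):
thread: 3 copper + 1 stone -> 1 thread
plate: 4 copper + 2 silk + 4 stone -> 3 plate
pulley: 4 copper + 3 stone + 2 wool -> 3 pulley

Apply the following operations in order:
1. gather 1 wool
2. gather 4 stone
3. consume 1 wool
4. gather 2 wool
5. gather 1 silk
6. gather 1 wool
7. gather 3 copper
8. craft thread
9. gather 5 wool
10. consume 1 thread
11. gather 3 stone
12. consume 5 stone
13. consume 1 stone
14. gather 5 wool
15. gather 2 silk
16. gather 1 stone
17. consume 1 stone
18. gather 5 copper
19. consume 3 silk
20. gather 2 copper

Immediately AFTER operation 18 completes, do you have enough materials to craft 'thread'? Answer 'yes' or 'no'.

Answer: no

Derivation:
After 1 (gather 1 wool): wool=1
After 2 (gather 4 stone): stone=4 wool=1
After 3 (consume 1 wool): stone=4
After 4 (gather 2 wool): stone=4 wool=2
After 5 (gather 1 silk): silk=1 stone=4 wool=2
After 6 (gather 1 wool): silk=1 stone=4 wool=3
After 7 (gather 3 copper): copper=3 silk=1 stone=4 wool=3
After 8 (craft thread): silk=1 stone=3 thread=1 wool=3
After 9 (gather 5 wool): silk=1 stone=3 thread=1 wool=8
After 10 (consume 1 thread): silk=1 stone=3 wool=8
After 11 (gather 3 stone): silk=1 stone=6 wool=8
After 12 (consume 5 stone): silk=1 stone=1 wool=8
After 13 (consume 1 stone): silk=1 wool=8
After 14 (gather 5 wool): silk=1 wool=13
After 15 (gather 2 silk): silk=3 wool=13
After 16 (gather 1 stone): silk=3 stone=1 wool=13
After 17 (consume 1 stone): silk=3 wool=13
After 18 (gather 5 copper): copper=5 silk=3 wool=13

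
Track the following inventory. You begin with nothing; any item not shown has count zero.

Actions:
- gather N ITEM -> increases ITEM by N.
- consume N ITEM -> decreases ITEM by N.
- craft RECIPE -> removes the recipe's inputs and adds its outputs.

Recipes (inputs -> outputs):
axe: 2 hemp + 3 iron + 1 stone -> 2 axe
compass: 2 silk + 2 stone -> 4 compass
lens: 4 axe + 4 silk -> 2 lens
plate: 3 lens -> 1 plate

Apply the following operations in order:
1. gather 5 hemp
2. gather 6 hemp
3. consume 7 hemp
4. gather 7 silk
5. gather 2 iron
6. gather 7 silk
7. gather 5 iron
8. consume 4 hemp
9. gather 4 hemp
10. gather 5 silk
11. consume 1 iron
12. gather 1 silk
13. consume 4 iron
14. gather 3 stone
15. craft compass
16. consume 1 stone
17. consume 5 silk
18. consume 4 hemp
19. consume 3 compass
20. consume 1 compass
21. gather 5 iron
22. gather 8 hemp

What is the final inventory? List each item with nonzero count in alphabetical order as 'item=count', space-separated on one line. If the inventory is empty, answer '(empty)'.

After 1 (gather 5 hemp): hemp=5
After 2 (gather 6 hemp): hemp=11
After 3 (consume 7 hemp): hemp=4
After 4 (gather 7 silk): hemp=4 silk=7
After 5 (gather 2 iron): hemp=4 iron=2 silk=7
After 6 (gather 7 silk): hemp=4 iron=2 silk=14
After 7 (gather 5 iron): hemp=4 iron=7 silk=14
After 8 (consume 4 hemp): iron=7 silk=14
After 9 (gather 4 hemp): hemp=4 iron=7 silk=14
After 10 (gather 5 silk): hemp=4 iron=7 silk=19
After 11 (consume 1 iron): hemp=4 iron=6 silk=19
After 12 (gather 1 silk): hemp=4 iron=6 silk=20
After 13 (consume 4 iron): hemp=4 iron=2 silk=20
After 14 (gather 3 stone): hemp=4 iron=2 silk=20 stone=3
After 15 (craft compass): compass=4 hemp=4 iron=2 silk=18 stone=1
After 16 (consume 1 stone): compass=4 hemp=4 iron=2 silk=18
After 17 (consume 5 silk): compass=4 hemp=4 iron=2 silk=13
After 18 (consume 4 hemp): compass=4 iron=2 silk=13
After 19 (consume 3 compass): compass=1 iron=2 silk=13
After 20 (consume 1 compass): iron=2 silk=13
After 21 (gather 5 iron): iron=7 silk=13
After 22 (gather 8 hemp): hemp=8 iron=7 silk=13

Answer: hemp=8 iron=7 silk=13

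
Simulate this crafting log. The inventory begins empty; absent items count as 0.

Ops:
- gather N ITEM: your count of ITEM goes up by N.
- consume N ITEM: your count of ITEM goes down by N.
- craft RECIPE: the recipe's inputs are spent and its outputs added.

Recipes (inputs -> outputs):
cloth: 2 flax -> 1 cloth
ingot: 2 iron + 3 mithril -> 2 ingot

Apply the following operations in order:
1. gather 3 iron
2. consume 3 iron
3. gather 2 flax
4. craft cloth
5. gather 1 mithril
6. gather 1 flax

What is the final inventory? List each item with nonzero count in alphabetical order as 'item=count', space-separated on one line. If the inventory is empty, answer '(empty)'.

Answer: cloth=1 flax=1 mithril=1

Derivation:
After 1 (gather 3 iron): iron=3
After 2 (consume 3 iron): (empty)
After 3 (gather 2 flax): flax=2
After 4 (craft cloth): cloth=1
After 5 (gather 1 mithril): cloth=1 mithril=1
After 6 (gather 1 flax): cloth=1 flax=1 mithril=1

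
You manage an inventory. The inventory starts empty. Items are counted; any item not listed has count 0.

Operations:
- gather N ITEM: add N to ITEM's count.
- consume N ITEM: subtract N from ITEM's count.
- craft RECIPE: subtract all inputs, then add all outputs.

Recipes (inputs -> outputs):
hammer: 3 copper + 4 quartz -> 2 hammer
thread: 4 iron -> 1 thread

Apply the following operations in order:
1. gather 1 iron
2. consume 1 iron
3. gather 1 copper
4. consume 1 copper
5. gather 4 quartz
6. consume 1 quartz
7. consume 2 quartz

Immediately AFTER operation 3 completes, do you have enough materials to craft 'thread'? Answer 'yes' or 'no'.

After 1 (gather 1 iron): iron=1
After 2 (consume 1 iron): (empty)
After 3 (gather 1 copper): copper=1

Answer: no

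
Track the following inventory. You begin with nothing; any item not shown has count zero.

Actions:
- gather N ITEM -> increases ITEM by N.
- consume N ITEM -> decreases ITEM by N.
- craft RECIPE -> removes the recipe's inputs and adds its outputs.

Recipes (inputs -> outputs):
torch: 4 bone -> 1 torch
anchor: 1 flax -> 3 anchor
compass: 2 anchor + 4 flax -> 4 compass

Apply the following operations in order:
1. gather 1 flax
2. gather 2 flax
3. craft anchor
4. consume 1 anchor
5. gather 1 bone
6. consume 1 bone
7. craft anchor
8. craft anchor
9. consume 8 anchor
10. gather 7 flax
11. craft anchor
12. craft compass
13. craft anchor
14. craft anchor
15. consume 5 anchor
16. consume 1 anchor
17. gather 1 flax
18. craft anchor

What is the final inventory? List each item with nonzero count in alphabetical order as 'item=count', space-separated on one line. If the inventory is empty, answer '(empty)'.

Answer: anchor=4 compass=4

Derivation:
After 1 (gather 1 flax): flax=1
After 2 (gather 2 flax): flax=3
After 3 (craft anchor): anchor=3 flax=2
After 4 (consume 1 anchor): anchor=2 flax=2
After 5 (gather 1 bone): anchor=2 bone=1 flax=2
After 6 (consume 1 bone): anchor=2 flax=2
After 7 (craft anchor): anchor=5 flax=1
After 8 (craft anchor): anchor=8
After 9 (consume 8 anchor): (empty)
After 10 (gather 7 flax): flax=7
After 11 (craft anchor): anchor=3 flax=6
After 12 (craft compass): anchor=1 compass=4 flax=2
After 13 (craft anchor): anchor=4 compass=4 flax=1
After 14 (craft anchor): anchor=7 compass=4
After 15 (consume 5 anchor): anchor=2 compass=4
After 16 (consume 1 anchor): anchor=1 compass=4
After 17 (gather 1 flax): anchor=1 compass=4 flax=1
After 18 (craft anchor): anchor=4 compass=4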